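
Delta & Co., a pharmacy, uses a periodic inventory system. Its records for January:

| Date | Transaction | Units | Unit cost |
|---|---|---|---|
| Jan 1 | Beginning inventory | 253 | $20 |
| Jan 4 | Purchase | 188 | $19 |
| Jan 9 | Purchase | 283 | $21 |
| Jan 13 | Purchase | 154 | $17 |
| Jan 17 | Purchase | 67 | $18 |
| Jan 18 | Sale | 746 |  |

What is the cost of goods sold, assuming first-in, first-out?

Jan 18, 746 sold [FIFO — oldest first]: 253 @ $20 + 188 @ $19 + 283 @ $21 + 22 @ $17 = $14,949
Ending inventory: 132 @ $17 + 67 @ $18 = $3,450

COGS = $14,949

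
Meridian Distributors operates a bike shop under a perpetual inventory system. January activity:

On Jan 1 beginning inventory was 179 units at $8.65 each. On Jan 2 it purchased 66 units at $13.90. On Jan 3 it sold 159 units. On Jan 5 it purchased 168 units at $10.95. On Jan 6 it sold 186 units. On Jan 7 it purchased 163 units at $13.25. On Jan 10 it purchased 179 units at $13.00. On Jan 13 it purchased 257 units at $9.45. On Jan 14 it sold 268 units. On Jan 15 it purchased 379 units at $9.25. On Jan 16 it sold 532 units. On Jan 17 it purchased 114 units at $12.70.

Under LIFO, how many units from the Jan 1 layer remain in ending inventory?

68

Jan 3, 159 sold [LIFO — newest first]: 66 @ $13.90 + 93 @ $8.65 = $1,721.85
Jan 6, 186 sold [LIFO — newest first]: 168 @ $10.95 + 18 @ $8.65 = $1,995.30
Jan 14, 268 sold [LIFO — newest first]: 257 @ $9.45 + 11 @ $13.00 = $2,571.65
Jan 16, 532 sold [LIFO — newest first]: 379 @ $9.25 + 153 @ $13.00 = $5,494.75
Total COGS = $1,721.85 + $1,995.30 + $2,571.65 + $5,494.75 = $11,783.55
Ending inventory: 68 @ $8.65 + 163 @ $13.25 + 15 @ $13.00 + 114 @ $12.70 = $4,390.75
Check: goods available $16,174.30 = COGS $11,783.55 + ending $4,390.75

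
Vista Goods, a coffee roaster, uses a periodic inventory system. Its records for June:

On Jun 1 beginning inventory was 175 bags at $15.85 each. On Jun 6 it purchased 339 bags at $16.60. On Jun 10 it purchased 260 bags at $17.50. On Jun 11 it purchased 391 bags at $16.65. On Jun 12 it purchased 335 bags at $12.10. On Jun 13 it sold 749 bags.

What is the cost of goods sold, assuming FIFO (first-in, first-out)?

COGS = $12,513.65

Jun 13, 749 sold [FIFO — oldest first]: 175 @ $15.85 + 339 @ $16.60 + 235 @ $17.50 = $12,513.65
Ending inventory: 25 @ $17.50 + 391 @ $16.65 + 335 @ $12.10 = $11,001.15
Check: goods available $23,514.80 = COGS $12,513.65 + ending $11,001.15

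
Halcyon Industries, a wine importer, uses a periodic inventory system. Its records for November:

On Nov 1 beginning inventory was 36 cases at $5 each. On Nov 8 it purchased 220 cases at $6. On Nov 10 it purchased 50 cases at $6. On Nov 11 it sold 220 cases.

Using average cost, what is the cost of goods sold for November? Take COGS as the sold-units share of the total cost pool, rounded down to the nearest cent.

Nov 11, sell 220: 220/306 × $1,800.00 → $1,294.11
Ending inventory (cost pool remaining) = $505.89
Check: goods available $1,800.00 = COGS $1,294.11 + ending $505.89

COGS = $1,294.11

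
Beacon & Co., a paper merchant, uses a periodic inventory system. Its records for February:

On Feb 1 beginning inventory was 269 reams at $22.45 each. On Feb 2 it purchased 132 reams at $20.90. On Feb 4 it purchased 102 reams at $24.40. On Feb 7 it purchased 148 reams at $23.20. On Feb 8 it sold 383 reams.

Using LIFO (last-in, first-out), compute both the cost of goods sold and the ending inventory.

COGS = $8,703.65; ending inventory = $6,016.60

Feb 8, 383 sold [LIFO — newest first]: 148 @ $23.20 + 102 @ $24.40 + 132 @ $20.90 + 1 @ $22.45 = $8,703.65
Ending inventory: 268 @ $22.45 = $6,016.60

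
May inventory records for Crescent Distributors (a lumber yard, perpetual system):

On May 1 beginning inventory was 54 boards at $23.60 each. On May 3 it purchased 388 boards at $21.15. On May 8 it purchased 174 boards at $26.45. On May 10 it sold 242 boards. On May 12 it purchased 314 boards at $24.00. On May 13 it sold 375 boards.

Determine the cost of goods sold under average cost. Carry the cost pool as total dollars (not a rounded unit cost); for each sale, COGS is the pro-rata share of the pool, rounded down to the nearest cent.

After May 1: 54 on hand, pool $1,274.40 (≈ $23.6000 each)
After May 3: 442 on hand, pool $9,480.60 (≈ $21.4493 each)
After May 8: 616 on hand, pool $14,082.90 (≈ $22.8619 each)
May 10, sell 242: 242/616 × $14,082.90 → $5,532.56
After May 12: 688 on hand, pool $16,086.34 (≈ $23.3813 each)
May 13, sell 375: 375/688 × $16,086.34 → $8,767.99
Total COGS = $5,532.56 + $8,767.99 = $14,300.55
Ending inventory (cost pool remaining) = $7,318.35
Check: goods available $21,618.90 = COGS $14,300.55 + ending $7,318.35

COGS = $14,300.55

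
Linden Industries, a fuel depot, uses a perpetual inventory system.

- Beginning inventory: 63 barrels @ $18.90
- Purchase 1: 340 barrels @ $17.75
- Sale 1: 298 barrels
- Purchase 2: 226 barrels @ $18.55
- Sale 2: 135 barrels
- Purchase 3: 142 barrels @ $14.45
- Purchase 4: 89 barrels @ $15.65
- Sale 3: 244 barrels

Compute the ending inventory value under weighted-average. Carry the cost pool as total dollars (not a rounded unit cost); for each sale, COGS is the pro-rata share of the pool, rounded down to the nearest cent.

Ending inventory = $3,018.00

After Beginning: 63 on hand, pool $1,190.70 (≈ $18.9000 each)
After Purchase 1: 403 on hand, pool $7,225.70 (≈ $17.9298 each)
Sale 1, sell 298: 298/403 × $7,225.70 → $5,343.07
After Purchase 2: 331 on hand, pool $6,074.93 (≈ $18.3533 each)
Sale 2, sell 135: 135/331 × $6,074.93 → $2,477.69
After Purchase 3: 338 on hand, pool $5,649.14 (≈ $16.7134 each)
After Purchase 4: 427 on hand, pool $7,041.99 (≈ $16.4918 each)
Sale 3, sell 244: 244/427 × $7,041.99 → $4,023.99
Total COGS = $5,343.07 + $2,477.69 + $4,023.99 = $11,844.75
Ending inventory (cost pool remaining) = $3,018.00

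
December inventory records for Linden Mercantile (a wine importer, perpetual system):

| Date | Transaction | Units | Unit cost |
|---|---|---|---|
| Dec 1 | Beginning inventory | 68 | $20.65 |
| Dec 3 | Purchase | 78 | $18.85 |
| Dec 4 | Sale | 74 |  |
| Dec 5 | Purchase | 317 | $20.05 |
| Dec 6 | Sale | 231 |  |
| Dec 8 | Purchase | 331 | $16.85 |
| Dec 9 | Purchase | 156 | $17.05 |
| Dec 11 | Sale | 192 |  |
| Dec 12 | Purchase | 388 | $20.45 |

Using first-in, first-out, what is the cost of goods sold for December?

COGS = $9,803.25

Dec 4, 74 sold [FIFO — oldest first]: 68 @ $20.65 + 6 @ $18.85 = $1,517.30
Dec 6, 231 sold [FIFO — oldest first]: 72 @ $18.85 + 159 @ $20.05 = $4,545.15
Dec 11, 192 sold [FIFO — oldest first]: 158 @ $20.05 + 34 @ $16.85 = $3,740.80
Total COGS = $1,517.30 + $4,545.15 + $3,740.80 = $9,803.25
Ending inventory: 297 @ $16.85 + 156 @ $17.05 + 388 @ $20.45 = $15,598.85
Check: goods available $25,402.10 = COGS $9,803.25 + ending $15,598.85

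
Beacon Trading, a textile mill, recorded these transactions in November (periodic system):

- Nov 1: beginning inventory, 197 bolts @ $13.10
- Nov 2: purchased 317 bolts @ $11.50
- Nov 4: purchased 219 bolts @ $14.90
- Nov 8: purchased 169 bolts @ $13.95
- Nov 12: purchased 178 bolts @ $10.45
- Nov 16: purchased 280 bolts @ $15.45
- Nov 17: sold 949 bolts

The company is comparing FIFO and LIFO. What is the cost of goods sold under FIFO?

FIFO COGS: 197 @ $13.10 + 317 @ $11.50 + 219 @ $14.90 + 169 @ $13.95 + 47 @ $10.45 = $12,338.00
LIFO COGS: 280 @ $15.45 + 178 @ $10.45 + 169 @ $13.95 + 219 @ $14.90 + 103 @ $11.50 = $12,991.25

COGS = $12,338.00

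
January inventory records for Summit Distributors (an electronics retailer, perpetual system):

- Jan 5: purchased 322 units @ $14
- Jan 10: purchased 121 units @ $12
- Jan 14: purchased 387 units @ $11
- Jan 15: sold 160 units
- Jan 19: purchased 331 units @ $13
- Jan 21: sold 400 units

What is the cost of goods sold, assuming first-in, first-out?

COGS = $7,247

Jan 15, 160 sold [FIFO — oldest first]: 160 @ $14 = $2,240
Jan 21, 400 sold [FIFO — oldest first]: 162 @ $14 + 121 @ $12 + 117 @ $11 = $5,007
Total COGS = $2,240 + $5,007 = $7,247
Ending inventory: 270 @ $11 + 331 @ $13 = $7,273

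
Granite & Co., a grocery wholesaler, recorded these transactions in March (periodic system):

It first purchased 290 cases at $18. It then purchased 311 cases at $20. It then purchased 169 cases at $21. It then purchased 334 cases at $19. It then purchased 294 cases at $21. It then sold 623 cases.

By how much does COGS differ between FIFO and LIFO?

FIFO COGS: 290 @ $18 + 311 @ $20 + 22 @ $21 = $11,902
LIFO COGS: 294 @ $21 + 329 @ $19 = $12,425
Difference = |$11,902 − $12,425| = $523

$523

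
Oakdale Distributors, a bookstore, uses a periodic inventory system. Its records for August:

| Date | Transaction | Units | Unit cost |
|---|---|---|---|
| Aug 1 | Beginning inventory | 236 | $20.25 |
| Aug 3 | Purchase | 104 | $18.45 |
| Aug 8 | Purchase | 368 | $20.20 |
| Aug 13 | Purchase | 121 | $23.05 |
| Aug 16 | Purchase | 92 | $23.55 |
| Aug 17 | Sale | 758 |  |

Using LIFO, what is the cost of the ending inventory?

Ending inventory = $3,300.75

Aug 17, 758 sold [LIFO — newest first]: 92 @ $23.55 + 121 @ $23.05 + 368 @ $20.20 + 104 @ $18.45 + 73 @ $20.25 = $15,786.30
Ending inventory: 163 @ $20.25 = $3,300.75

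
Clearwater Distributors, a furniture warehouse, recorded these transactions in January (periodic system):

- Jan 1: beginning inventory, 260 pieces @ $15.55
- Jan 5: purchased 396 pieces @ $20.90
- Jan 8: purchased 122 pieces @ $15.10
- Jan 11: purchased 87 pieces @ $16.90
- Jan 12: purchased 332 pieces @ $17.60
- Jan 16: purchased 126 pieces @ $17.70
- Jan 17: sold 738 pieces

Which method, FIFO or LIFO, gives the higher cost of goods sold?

FIFO

FIFO COGS: 260 @ $15.55 + 396 @ $20.90 + 82 @ $15.10 = $13,557.60
LIFO COGS: 126 @ $17.70 + 332 @ $17.60 + 87 @ $16.90 + 122 @ $15.10 + 71 @ $20.90 = $12,869.80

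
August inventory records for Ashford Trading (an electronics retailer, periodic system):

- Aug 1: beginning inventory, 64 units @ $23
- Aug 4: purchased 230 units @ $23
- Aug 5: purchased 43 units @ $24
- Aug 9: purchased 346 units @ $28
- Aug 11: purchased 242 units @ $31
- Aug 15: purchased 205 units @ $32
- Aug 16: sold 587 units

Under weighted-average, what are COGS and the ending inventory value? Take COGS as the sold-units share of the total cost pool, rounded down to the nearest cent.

Aug 16, sell 587: 587/1130 × $31,544.00 → $16,386.13
Ending inventory (cost pool remaining) = $15,157.87

COGS = $16,386.13; ending inventory = $15,157.87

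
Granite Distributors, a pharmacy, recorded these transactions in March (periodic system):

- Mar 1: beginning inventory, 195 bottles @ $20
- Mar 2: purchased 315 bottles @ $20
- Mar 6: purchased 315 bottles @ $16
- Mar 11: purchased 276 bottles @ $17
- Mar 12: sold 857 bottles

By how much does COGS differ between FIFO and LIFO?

$732

FIFO COGS: 195 @ $20 + 315 @ $20 + 315 @ $16 + 32 @ $17 = $15,784
LIFO COGS: 276 @ $17 + 315 @ $16 + 266 @ $20 = $15,052
Difference = |$15,784 − $15,052| = $732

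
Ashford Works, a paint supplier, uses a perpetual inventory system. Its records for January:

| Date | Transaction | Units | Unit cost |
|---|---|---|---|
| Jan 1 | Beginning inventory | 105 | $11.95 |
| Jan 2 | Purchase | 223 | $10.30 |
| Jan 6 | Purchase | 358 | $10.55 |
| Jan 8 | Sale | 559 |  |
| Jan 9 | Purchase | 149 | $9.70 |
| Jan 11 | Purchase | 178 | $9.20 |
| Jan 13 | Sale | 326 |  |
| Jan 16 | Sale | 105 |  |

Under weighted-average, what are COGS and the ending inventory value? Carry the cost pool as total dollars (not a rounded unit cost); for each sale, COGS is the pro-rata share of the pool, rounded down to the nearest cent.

After Jan 1: 105 on hand, pool $1,254.75 (≈ $11.9500 each)
After Jan 2: 328 on hand, pool $3,551.65 (≈ $10.8282 each)
After Jan 6: 686 on hand, pool $7,328.55 (≈ $10.6830 each)
Jan 8, sell 559: 559/686 × $7,328.55 → $5,971.80
After Jan 9: 276 on hand, pool $2,802.05 (≈ $10.1524 each)
After Jan 11: 454 on hand, pool $4,439.65 (≈ $9.7790 each)
Jan 13, sell 326: 326/454 × $4,439.65 → $3,187.94
Jan 16, sell 105: 105/128 × $1,251.71 → $1,026.79
Total COGS = $5,971.80 + $3,187.94 + $1,026.79 = $10,186.53
Ending inventory (cost pool remaining) = $224.92

COGS = $10,186.53; ending inventory = $224.92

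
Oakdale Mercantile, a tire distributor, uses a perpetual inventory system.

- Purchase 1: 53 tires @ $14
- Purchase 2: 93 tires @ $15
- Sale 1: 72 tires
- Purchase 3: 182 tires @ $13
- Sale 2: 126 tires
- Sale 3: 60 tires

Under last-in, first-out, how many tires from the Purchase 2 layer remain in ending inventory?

Sale 1 (72) [LIFO — newest first]: 72 @ $15 = $1,080
Sale 2 (126) [LIFO — newest first]: 126 @ $13 = $1,638
Sale 3 (60) [LIFO — newest first]: 56 @ $13 + 4 @ $15 = $788
Total COGS = $1,080 + $1,638 + $788 = $3,506
Ending inventory: 53 @ $14 + 17 @ $15 = $997
Check: goods available $4,503 = COGS $3,506 + ending $997

17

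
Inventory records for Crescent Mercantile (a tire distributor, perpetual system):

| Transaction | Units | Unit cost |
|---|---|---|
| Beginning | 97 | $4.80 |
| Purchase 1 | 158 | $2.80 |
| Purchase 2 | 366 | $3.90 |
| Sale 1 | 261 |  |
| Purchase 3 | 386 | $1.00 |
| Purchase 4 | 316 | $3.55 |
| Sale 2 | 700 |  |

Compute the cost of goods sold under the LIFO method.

COGS = $2,523.70

Sale 1 (261) [LIFO — newest first]: 261 @ $3.90 = $1,017.90
Sale 2 (700) [LIFO — newest first]: 316 @ $3.55 + 384 @ $1.00 = $1,505.80
Total COGS = $1,017.90 + $1,505.80 = $2,523.70
Ending inventory: 97 @ $4.80 + 158 @ $2.80 + 105 @ $3.90 + 2 @ $1.00 = $1,319.50
Check: goods available $3,843.20 = COGS $2,523.70 + ending $1,319.50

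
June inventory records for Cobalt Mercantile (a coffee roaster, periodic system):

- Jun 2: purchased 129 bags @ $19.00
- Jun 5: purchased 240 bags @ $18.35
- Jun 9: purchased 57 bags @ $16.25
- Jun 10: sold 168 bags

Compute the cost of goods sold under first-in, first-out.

Jun 10, 168 sold [FIFO — oldest first]: 129 @ $19.00 + 39 @ $18.35 = $3,166.65
Ending inventory: 201 @ $18.35 + 57 @ $16.25 = $4,614.60

COGS = $3,166.65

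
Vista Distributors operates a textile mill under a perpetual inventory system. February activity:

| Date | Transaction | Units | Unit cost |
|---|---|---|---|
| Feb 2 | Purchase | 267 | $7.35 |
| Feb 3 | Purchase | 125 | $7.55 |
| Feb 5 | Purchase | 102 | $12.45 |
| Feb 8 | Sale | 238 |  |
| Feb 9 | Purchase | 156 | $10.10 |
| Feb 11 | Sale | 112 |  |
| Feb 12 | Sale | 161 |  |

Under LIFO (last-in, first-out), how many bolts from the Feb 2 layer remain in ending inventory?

Feb 8, 238 sold [LIFO — newest first]: 102 @ $12.45 + 125 @ $7.55 + 11 @ $7.35 = $2,294.50
Feb 11, 112 sold [LIFO — newest first]: 112 @ $10.10 = $1,131.20
Feb 12, 161 sold [LIFO — newest first]: 44 @ $10.10 + 117 @ $7.35 = $1,304.35
Total COGS = $2,294.50 + $1,131.20 + $1,304.35 = $4,730.05
Ending inventory: 139 @ $7.35 = $1,021.65
Check: goods available $5,751.70 = COGS $4,730.05 + ending $1,021.65

139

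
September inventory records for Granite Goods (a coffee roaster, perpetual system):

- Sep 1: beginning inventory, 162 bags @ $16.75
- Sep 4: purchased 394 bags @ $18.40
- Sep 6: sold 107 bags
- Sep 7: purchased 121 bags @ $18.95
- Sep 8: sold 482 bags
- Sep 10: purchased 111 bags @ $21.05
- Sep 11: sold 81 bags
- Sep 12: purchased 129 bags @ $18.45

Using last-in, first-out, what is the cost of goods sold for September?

COGS = $12,487.10

Sep 6, 107 sold [LIFO — newest first]: 107 @ $18.40 = $1,968.80
Sep 8, 482 sold [LIFO — newest first]: 121 @ $18.95 + 287 @ $18.40 + 74 @ $16.75 = $8,813.25
Sep 11, 81 sold [LIFO — newest first]: 81 @ $21.05 = $1,705.05
Total COGS = $1,968.80 + $8,813.25 + $1,705.05 = $12,487.10
Ending inventory: 88 @ $16.75 + 30 @ $21.05 + 129 @ $18.45 = $4,485.55
Check: goods available $16,972.65 = COGS $12,487.10 + ending $4,485.55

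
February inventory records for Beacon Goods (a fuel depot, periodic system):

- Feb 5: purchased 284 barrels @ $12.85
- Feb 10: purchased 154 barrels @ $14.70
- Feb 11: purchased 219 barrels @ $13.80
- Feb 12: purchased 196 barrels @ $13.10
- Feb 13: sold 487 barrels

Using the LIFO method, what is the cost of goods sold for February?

COGS = $6,648.20

Feb 13, 487 sold [LIFO — newest first]: 196 @ $13.10 + 219 @ $13.80 + 72 @ $14.70 = $6,648.20
Ending inventory: 284 @ $12.85 + 82 @ $14.70 = $4,854.80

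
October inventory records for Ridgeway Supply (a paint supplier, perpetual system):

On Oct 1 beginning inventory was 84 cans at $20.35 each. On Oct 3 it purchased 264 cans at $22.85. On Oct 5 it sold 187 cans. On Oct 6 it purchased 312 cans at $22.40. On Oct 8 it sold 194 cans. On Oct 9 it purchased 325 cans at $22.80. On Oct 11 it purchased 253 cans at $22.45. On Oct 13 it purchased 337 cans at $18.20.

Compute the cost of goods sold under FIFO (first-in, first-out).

Oct 5, 187 sold [FIFO — oldest first]: 84 @ $20.35 + 103 @ $22.85 = $4,062.95
Oct 8, 194 sold [FIFO — oldest first]: 161 @ $22.85 + 33 @ $22.40 = $4,418.05
Total COGS = $4,062.95 + $4,418.05 = $8,481.00
Ending inventory: 279 @ $22.40 + 325 @ $22.80 + 253 @ $22.45 + 337 @ $18.20 = $25,472.85
Check: goods available $33,953.85 = COGS $8,481.00 + ending $25,472.85

COGS = $8,481.00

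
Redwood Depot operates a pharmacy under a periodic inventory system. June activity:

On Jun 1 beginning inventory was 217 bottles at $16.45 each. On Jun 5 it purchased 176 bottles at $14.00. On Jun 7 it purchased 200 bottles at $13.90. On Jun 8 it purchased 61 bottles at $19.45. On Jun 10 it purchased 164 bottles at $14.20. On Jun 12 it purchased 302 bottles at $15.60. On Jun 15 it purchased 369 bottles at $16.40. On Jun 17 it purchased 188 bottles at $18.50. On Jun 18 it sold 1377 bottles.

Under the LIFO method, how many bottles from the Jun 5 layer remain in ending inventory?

Jun 18, 1377 sold [LIFO — newest first]: 188 @ $18.50 + 369 @ $16.40 + 302 @ $15.60 + 164 @ $14.20 + 61 @ $19.45 + 200 @ $13.90 + 93 @ $14.00 = $21,838.05
Ending inventory: 217 @ $16.45 + 83 @ $14.00 = $4,731.65

83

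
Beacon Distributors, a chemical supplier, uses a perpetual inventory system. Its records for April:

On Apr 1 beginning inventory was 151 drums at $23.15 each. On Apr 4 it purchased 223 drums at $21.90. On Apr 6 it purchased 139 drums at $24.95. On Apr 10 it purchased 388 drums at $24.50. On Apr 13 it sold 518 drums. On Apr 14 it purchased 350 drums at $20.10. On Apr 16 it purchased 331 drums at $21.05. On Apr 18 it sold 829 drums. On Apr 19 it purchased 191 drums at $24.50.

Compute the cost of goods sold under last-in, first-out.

Apr 13, 518 sold [LIFO — newest first]: 388 @ $24.50 + 130 @ $24.95 = $12,749.50
Apr 18, 829 sold [LIFO — newest first]: 331 @ $21.05 + 350 @ $20.10 + 9 @ $24.95 + 139 @ $21.90 = $17,271.20
Total COGS = $12,749.50 + $17,271.20 = $30,020.70
Ending inventory: 151 @ $23.15 + 84 @ $21.90 + 191 @ $24.50 = $10,014.75
Check: goods available $40,035.45 = COGS $30,020.70 + ending $10,014.75

COGS = $30,020.70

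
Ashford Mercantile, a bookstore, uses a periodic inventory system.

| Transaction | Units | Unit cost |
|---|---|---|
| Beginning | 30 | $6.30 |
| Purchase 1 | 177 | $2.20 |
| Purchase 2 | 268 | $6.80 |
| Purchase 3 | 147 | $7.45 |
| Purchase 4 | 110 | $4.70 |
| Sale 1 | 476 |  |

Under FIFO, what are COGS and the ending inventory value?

COGS = $2,408.25; ending inventory = $1,604.70

Sale 1 (476) [FIFO — oldest first]: 30 @ $6.30 + 177 @ $2.20 + 268 @ $6.80 + 1 @ $7.45 = $2,408.25
Ending inventory: 146 @ $7.45 + 110 @ $4.70 = $1,604.70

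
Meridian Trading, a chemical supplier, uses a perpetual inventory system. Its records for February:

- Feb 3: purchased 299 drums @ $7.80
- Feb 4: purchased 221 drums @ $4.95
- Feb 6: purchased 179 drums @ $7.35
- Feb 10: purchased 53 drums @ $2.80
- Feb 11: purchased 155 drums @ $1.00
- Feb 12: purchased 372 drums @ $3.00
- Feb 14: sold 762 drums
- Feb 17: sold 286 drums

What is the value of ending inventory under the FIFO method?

Feb 14, 762 sold [FIFO — oldest first]: 299 @ $7.80 + 221 @ $4.95 + 179 @ $7.35 + 53 @ $2.80 + 10 @ $1.00 = $4,900.20
Feb 17, 286 sold [FIFO — oldest first]: 145 @ $1.00 + 141 @ $3.00 = $568.00
Total COGS = $4,900.20 + $568.00 = $5,468.20
Ending inventory: 231 @ $3.00 = $693.00
Check: goods available $6,161.20 = COGS $5,468.20 + ending $693.00

Ending inventory = $693.00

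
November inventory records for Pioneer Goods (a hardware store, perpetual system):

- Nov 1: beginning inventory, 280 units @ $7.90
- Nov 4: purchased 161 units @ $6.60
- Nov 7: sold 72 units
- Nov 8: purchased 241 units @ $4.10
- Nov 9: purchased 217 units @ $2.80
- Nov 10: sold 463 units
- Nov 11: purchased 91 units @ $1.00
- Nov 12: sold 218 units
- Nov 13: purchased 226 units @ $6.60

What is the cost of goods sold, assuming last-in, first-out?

COGS = $3,089.00

Nov 7, 72 sold [LIFO — newest first]: 72 @ $6.60 = $475.20
Nov 10, 463 sold [LIFO — newest first]: 217 @ $2.80 + 241 @ $4.10 + 5 @ $6.60 = $1,628.70
Nov 12, 218 sold [LIFO — newest first]: 91 @ $1.00 + 84 @ $6.60 + 43 @ $7.90 = $985.10
Total COGS = $475.20 + $1,628.70 + $985.10 = $3,089.00
Ending inventory: 237 @ $7.90 + 226 @ $6.60 = $3,363.90
Check: goods available $6,452.90 = COGS $3,089.00 + ending $3,363.90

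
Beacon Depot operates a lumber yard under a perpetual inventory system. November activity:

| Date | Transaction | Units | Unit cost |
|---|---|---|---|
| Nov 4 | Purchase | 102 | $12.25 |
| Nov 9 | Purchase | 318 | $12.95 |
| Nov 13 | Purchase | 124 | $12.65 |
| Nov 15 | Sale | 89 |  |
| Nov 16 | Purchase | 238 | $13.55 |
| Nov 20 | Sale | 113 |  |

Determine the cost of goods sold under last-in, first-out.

COGS = $2,657.00

Nov 15, 89 sold [LIFO — newest first]: 89 @ $12.65 = $1,125.85
Nov 20, 113 sold [LIFO — newest first]: 113 @ $13.55 = $1,531.15
Total COGS = $1,125.85 + $1,531.15 = $2,657.00
Ending inventory: 102 @ $12.25 + 318 @ $12.95 + 35 @ $12.65 + 125 @ $13.55 = $7,504.10
Check: goods available $10,161.10 = COGS $2,657.00 + ending $7,504.10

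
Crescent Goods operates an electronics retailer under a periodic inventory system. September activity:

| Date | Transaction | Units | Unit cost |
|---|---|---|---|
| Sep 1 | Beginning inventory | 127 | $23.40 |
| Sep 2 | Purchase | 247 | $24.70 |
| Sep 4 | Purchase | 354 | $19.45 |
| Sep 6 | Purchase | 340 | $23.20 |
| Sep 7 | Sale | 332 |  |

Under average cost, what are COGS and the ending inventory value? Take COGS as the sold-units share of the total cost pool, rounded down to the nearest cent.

COGS = $7,412.80; ending inventory = $16,433.20

Sep 7, sell 332: 332/1068 × $23,846.00 → $7,412.80
Ending inventory (cost pool remaining) = $16,433.20
Check: goods available $23,846.00 = COGS $7,412.80 + ending $16,433.20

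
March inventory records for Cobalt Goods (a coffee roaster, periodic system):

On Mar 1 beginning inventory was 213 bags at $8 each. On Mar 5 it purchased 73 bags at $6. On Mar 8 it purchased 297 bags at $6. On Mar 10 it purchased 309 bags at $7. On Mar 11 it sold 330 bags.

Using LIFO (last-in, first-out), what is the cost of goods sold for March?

Mar 11, 330 sold [LIFO — newest first]: 309 @ $7 + 21 @ $6 = $2,289
Ending inventory: 213 @ $8 + 73 @ $6 + 276 @ $6 = $3,798

COGS = $2,289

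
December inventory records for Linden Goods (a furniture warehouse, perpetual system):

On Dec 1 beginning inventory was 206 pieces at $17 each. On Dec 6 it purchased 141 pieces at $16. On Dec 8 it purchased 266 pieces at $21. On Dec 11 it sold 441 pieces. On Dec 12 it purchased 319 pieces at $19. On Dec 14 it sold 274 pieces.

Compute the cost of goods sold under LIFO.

Dec 11, 441 sold [LIFO — newest first]: 266 @ $21 + 141 @ $16 + 34 @ $17 = $8,420
Dec 14, 274 sold [LIFO — newest first]: 274 @ $19 = $5,206
Total COGS = $8,420 + $5,206 = $13,626
Ending inventory: 172 @ $17 + 45 @ $19 = $3,779
Check: goods available $17,405 = COGS $13,626 + ending $3,779

COGS = $13,626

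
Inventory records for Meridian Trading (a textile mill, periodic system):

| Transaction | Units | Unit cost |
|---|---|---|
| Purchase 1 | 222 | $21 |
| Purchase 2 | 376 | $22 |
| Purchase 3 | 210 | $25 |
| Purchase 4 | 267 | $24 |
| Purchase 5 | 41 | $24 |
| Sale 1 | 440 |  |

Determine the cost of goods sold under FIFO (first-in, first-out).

Sale 1 (440) [FIFO — oldest first]: 222 @ $21 + 218 @ $22 = $9,458
Ending inventory: 158 @ $22 + 210 @ $25 + 267 @ $24 + 41 @ $24 = $16,118
Check: goods available $25,576 = COGS $9,458 + ending $16,118

COGS = $9,458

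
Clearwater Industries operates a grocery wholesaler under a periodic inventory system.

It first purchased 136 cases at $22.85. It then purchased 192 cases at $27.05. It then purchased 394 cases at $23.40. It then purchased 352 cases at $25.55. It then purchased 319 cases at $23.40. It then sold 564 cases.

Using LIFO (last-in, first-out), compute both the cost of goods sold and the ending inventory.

COGS = $13,724.35; ending inventory = $20,254.65

Sale 1 (564) [LIFO — newest first]: 319 @ $23.40 + 245 @ $25.55 = $13,724.35
Ending inventory: 136 @ $22.85 + 192 @ $27.05 + 394 @ $23.40 + 107 @ $25.55 = $20,254.65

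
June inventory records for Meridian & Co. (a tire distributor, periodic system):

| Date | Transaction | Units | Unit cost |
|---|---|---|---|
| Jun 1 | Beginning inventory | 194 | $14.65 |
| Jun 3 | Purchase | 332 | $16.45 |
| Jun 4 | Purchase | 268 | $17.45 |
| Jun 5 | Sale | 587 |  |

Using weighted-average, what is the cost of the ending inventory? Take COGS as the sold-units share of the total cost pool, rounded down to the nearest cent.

Ending inventory = $3,383.99

Jun 5, sell 587: 587/794 × $12,980.10 → $9,596.11
Ending inventory (cost pool remaining) = $3,383.99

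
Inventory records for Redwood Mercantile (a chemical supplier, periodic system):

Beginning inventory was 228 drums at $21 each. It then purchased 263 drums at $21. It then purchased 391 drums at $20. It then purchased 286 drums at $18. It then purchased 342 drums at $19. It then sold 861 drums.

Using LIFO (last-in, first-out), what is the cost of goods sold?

Sale 1 (861) [LIFO — newest first]: 342 @ $19 + 286 @ $18 + 233 @ $20 = $16,306
Ending inventory: 228 @ $21 + 263 @ $21 + 158 @ $20 = $13,471
Check: goods available $29,777 = COGS $16,306 + ending $13,471

COGS = $16,306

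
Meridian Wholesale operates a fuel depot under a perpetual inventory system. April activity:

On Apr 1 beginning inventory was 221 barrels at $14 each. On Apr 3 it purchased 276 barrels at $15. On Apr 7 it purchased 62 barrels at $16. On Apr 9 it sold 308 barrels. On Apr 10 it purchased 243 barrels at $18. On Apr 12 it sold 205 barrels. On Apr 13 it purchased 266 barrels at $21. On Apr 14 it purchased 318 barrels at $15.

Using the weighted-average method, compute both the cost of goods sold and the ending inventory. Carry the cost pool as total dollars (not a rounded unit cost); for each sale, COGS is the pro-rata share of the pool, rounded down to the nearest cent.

After Apr 1: 221 on hand, pool $3,094.00 (≈ $14.0000 each)
After Apr 3: 497 on hand, pool $7,234.00 (≈ $14.5553 each)
After Apr 7: 559 on hand, pool $8,226.00 (≈ $14.7156 each)
Apr 9, sell 308: 308/559 × $8,226.00 → $4,532.39
After Apr 10: 494 on hand, pool $8,067.61 (≈ $16.3312 each)
Apr 12, sell 205: 205/494 × $8,067.61 → $3,347.89
After Apr 13: 555 on hand, pool $10,305.72 (≈ $18.5689 each)
After Apr 14: 873 on hand, pool $15,075.72 (≈ $17.2689 each)
Total COGS = $4,532.39 + $3,347.89 = $7,880.28
Ending inventory (cost pool remaining) = $15,075.72

COGS = $7,880.28; ending inventory = $15,075.72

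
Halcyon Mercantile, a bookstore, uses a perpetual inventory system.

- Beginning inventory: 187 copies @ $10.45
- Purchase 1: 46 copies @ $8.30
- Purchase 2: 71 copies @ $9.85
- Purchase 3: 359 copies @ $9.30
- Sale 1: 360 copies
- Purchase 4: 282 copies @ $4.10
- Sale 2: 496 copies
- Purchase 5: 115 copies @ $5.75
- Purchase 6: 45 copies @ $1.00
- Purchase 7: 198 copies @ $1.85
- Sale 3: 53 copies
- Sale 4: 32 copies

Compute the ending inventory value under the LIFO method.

Sale 1 (360) [LIFO — newest first]: 359 @ $9.30 + 1 @ $9.85 = $3,348.55
Sale 2 (496) [LIFO — newest first]: 282 @ $4.10 + 70 @ $9.85 + 46 @ $8.30 + 98 @ $10.45 = $3,251.60
Sale 3 (53) [LIFO — newest first]: 53 @ $1.85 = $98.05
Sale 4 (32) [LIFO — newest first]: 32 @ $1.85 = $59.20
Total COGS = $3,348.55 + $3,251.60 + $98.05 + $59.20 = $6,757.40
Ending inventory: 89 @ $10.45 + 115 @ $5.75 + 45 @ $1.00 + 113 @ $1.85 = $1,845.35

Ending inventory = $1,845.35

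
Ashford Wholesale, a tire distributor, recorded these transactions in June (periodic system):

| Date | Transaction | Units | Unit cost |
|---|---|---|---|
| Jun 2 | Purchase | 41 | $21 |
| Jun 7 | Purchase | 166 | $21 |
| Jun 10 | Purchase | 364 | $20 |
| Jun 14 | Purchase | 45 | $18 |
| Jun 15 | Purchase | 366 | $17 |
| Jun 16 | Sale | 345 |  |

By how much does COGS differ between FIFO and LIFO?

$1,242

FIFO COGS: 41 @ $21 + 166 @ $21 + 138 @ $20 = $7,107
LIFO COGS: 345 @ $17 = $5,865
Difference = |$7,107 − $5,865| = $1,242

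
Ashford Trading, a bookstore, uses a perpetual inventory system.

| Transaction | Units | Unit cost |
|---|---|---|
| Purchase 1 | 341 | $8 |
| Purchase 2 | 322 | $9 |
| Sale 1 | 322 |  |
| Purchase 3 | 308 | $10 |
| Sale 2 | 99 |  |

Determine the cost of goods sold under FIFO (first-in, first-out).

Sale 1 (322) [FIFO — oldest first]: 322 @ $8 = $2,576
Sale 2 (99) [FIFO — oldest first]: 19 @ $8 + 80 @ $9 = $872
Total COGS = $2,576 + $872 = $3,448
Ending inventory: 242 @ $9 + 308 @ $10 = $5,258
Check: goods available $8,706 = COGS $3,448 + ending $5,258

COGS = $3,448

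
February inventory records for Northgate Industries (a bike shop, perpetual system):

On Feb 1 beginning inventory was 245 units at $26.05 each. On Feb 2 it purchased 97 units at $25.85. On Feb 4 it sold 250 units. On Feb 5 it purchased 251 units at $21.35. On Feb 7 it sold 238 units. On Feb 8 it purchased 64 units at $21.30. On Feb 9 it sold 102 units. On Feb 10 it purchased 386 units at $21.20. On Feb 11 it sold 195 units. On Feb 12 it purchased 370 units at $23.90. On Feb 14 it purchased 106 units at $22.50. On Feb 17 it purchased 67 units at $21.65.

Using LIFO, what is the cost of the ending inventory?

Feb 4, 250 sold [LIFO — newest first]: 97 @ $25.85 + 153 @ $26.05 = $6,493.10
Feb 7, 238 sold [LIFO — newest first]: 238 @ $21.35 = $5,081.30
Feb 9, 102 sold [LIFO — newest first]: 64 @ $21.30 + 13 @ $21.35 + 25 @ $26.05 = $2,292.00
Feb 11, 195 sold [LIFO — newest first]: 195 @ $21.20 = $4,134.00
Total COGS = $6,493.10 + $5,081.30 + $2,292.00 + $4,134.00 = $18,000.40
Ending inventory: 67 @ $26.05 + 191 @ $21.20 + 370 @ $23.90 + 106 @ $22.50 + 67 @ $21.65 = $18,473.10
Check: goods available $36,473.50 = COGS $18,000.40 + ending $18,473.10

Ending inventory = $18,473.10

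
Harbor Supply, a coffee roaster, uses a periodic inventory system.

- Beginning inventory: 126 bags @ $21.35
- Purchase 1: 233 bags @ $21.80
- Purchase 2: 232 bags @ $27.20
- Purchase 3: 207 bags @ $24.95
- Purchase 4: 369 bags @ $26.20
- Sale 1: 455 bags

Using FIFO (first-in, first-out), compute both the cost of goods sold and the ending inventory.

COGS = $10,380.70; ending inventory = $18,531.65

Sale 1 (455) [FIFO — oldest first]: 126 @ $21.35 + 233 @ $21.80 + 96 @ $27.20 = $10,380.70
Ending inventory: 136 @ $27.20 + 207 @ $24.95 + 369 @ $26.20 = $18,531.65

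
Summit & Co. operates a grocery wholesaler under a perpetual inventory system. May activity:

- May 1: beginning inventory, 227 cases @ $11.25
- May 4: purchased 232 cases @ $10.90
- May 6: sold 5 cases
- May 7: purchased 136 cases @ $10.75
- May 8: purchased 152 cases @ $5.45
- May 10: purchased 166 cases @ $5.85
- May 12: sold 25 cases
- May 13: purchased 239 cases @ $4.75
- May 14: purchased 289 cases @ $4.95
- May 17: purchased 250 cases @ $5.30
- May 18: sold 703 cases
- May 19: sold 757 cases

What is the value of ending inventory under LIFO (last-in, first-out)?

May 6, 5 sold [LIFO — newest first]: 5 @ $10.90 = $54.50
May 12, 25 sold [LIFO — newest first]: 25 @ $5.85 = $146.25
May 18, 703 sold [LIFO — newest first]: 250 @ $5.30 + 289 @ $4.95 + 164 @ $4.75 = $3,534.55
May 19, 757 sold [LIFO — newest first]: 75 @ $4.75 + 141 @ $5.85 + 152 @ $5.45 + 136 @ $10.75 + 227 @ $10.90 + 26 @ $11.25 = $6,238.30
Total COGS = $54.50 + $146.25 + $3,534.55 + $6,238.30 = $9,973.60
Ending inventory: 201 @ $11.25 = $2,261.25
Check: goods available $12,234.85 = COGS $9,973.60 + ending $2,261.25

Ending inventory = $2,261.25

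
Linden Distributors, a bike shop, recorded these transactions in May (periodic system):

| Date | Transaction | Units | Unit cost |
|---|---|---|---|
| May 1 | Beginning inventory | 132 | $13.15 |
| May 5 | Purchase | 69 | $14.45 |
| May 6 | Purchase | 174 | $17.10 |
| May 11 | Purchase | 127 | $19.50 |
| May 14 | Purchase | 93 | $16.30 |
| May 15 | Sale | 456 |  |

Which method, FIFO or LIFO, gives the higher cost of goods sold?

FIFO COGS: 132 @ $13.15 + 69 @ $14.45 + 174 @ $17.10 + 81 @ $19.50 = $7,287.75
LIFO COGS: 93 @ $16.30 + 127 @ $19.50 + 174 @ $17.10 + 62 @ $14.45 = $7,863.70

LIFO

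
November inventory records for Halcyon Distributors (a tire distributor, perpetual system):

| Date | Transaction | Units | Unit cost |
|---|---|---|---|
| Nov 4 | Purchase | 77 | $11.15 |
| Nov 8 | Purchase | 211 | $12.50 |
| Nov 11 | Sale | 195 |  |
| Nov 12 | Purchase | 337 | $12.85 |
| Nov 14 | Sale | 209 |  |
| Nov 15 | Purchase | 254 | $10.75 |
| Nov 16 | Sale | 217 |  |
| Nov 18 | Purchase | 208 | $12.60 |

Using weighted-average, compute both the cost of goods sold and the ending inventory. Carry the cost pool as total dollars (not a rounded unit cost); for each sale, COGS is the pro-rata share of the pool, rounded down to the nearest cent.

COGS = $7,549.87; ending inventory = $5,627.93

After Nov 4: 77 on hand, pool $858.55 (≈ $11.1500 each)
After Nov 8: 288 on hand, pool $3,496.05 (≈ $12.1391 each)
Nov 11, sell 195: 195/288 × $3,496.05 → $2,367.11
After Nov 12: 430 on hand, pool $5,459.39 (≈ $12.6963 each)
Nov 14, sell 209: 209/430 × $5,459.39 → $2,653.51
After Nov 15: 475 on hand, pool $5,536.38 (≈ $11.6555 each)
Nov 16, sell 217: 217/475 × $5,536.38 → $2,529.25
After Nov 18: 466 on hand, pool $5,627.93 (≈ $12.0771 each)
Total COGS = $2,367.11 + $2,653.51 + $2,529.25 = $7,549.87
Ending inventory (cost pool remaining) = $5,627.93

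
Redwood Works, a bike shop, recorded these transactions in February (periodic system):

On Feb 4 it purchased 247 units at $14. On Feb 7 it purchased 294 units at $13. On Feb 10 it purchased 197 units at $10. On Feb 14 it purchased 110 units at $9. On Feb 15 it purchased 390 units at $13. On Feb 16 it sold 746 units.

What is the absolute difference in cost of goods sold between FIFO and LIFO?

FIFO COGS: 247 @ $14 + 294 @ $13 + 197 @ $10 + 8 @ $9 = $9,322
LIFO COGS: 390 @ $13 + 110 @ $9 + 197 @ $10 + 49 @ $13 = $8,667
Difference = |$9,322 − $8,667| = $655

$655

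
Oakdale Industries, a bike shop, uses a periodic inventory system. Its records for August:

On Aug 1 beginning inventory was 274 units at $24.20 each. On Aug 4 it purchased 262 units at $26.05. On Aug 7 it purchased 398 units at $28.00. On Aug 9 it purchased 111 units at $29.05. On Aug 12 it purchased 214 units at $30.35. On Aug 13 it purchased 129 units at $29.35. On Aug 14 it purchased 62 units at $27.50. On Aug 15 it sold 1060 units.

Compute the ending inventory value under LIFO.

Aug 15, 1060 sold [LIFO — newest first]: 62 @ $27.50 + 129 @ $29.35 + 214 @ $30.35 + 111 @ $29.05 + 398 @ $28.00 + 146 @ $26.05 = $30,157.90
Ending inventory: 274 @ $24.20 + 116 @ $26.05 = $9,652.60

Ending inventory = $9,652.60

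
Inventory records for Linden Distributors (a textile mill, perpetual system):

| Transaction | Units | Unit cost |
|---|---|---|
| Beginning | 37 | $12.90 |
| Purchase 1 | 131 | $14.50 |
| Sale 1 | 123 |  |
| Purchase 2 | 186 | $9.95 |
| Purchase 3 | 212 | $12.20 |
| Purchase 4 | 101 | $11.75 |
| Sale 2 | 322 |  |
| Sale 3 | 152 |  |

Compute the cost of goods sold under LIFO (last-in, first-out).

Sale 1 (123) [LIFO — newest first]: 123 @ $14.50 = $1,783.50
Sale 2 (322) [LIFO — newest first]: 101 @ $11.75 + 212 @ $12.20 + 9 @ $9.95 = $3,862.70
Sale 3 (152) [LIFO — newest first]: 152 @ $9.95 = $1,512.40
Total COGS = $1,783.50 + $3,862.70 + $1,512.40 = $7,158.60
Ending inventory: 37 @ $12.90 + 8 @ $14.50 + 25 @ $9.95 = $842.05
Check: goods available $8,000.65 = COGS $7,158.60 + ending $842.05

COGS = $7,158.60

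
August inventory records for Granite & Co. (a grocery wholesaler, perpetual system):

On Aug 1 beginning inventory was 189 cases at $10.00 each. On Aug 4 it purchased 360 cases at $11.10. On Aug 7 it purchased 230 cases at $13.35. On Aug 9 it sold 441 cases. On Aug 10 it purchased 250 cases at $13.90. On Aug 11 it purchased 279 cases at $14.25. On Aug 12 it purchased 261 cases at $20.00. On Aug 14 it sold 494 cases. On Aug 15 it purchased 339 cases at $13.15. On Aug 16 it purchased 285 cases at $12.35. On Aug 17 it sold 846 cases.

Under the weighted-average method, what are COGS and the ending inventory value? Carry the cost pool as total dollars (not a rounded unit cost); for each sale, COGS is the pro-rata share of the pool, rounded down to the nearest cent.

After Aug 1: 189 on hand, pool $1,890.00 (≈ $10.0000 each)
After Aug 4: 549 on hand, pool $5,886.00 (≈ $10.7213 each)
After Aug 7: 779 on hand, pool $8,956.50 (≈ $11.4974 each)
Aug 9, sell 441: 441/779 × $8,956.50 → $5,070.36
After Aug 10: 588 on hand, pool $7,361.14 (≈ $12.5189 each)
After Aug 11: 867 on hand, pool $11,336.89 (≈ $13.0760 each)
After Aug 12: 1128 on hand, pool $16,556.89 (≈ $14.6781 each)
Aug 14, sell 494: 494/1128 × $16,556.89 → $7,250.97
After Aug 15: 973 on hand, pool $13,763.77 (≈ $14.1457 each)
After Aug 16: 1258 on hand, pool $17,283.52 (≈ $13.7389 each)
Aug 17, sell 846: 846/1258 × $17,283.52 → $11,623.09
Total COGS = $5,070.36 + $7,250.97 + $11,623.09 = $23,944.42
Ending inventory (cost pool remaining) = $5,660.43

COGS = $23,944.42; ending inventory = $5,660.43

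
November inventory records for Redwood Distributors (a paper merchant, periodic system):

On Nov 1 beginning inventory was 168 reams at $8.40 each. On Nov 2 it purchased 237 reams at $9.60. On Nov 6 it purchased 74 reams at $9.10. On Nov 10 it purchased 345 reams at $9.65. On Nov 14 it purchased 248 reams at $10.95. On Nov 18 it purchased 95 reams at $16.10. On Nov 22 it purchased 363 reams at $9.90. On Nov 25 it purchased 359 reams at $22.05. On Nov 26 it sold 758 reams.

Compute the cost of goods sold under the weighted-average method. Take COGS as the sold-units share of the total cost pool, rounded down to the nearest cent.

Nov 26, sell 758: 758/1889 × $23,443.80 → $9,407.30
Ending inventory (cost pool remaining) = $14,036.50
Check: goods available $23,443.80 = COGS $9,407.30 + ending $14,036.50

COGS = $9,407.30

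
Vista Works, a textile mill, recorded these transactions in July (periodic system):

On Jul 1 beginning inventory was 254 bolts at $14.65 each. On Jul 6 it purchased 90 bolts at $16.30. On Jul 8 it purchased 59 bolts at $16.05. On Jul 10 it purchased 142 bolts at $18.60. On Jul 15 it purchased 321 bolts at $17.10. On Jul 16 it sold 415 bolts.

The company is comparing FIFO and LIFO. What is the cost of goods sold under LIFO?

COGS = $7,237.50

FIFO COGS: 254 @ $14.65 + 90 @ $16.30 + 59 @ $16.05 + 12 @ $18.60 = $6,358.25
LIFO COGS: 321 @ $17.10 + 94 @ $18.60 = $7,237.50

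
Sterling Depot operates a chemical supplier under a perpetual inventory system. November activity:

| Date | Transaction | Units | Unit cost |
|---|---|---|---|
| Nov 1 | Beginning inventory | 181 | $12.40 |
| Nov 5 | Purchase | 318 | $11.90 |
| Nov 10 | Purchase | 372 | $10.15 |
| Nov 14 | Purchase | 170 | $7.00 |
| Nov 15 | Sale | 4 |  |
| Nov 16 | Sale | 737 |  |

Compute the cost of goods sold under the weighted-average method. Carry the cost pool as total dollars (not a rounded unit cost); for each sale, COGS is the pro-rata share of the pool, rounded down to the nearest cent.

After Nov 1: 181 on hand, pool $2,244.40 (≈ $12.4000 each)
After Nov 5: 499 on hand, pool $6,028.60 (≈ $12.0814 each)
After Nov 10: 871 on hand, pool $9,804.40 (≈ $11.2565 each)
After Nov 14: 1041 on hand, pool $10,994.40 (≈ $10.5614 each)
Nov 15, sell 4: 4/1041 × $10,994.40 → $42.24
Nov 16, sell 737: 737/1037 × $10,952.16 → $7,783.74
Total COGS = $42.24 + $7,783.74 = $7,825.98
Ending inventory (cost pool remaining) = $3,168.42

COGS = $7,825.98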